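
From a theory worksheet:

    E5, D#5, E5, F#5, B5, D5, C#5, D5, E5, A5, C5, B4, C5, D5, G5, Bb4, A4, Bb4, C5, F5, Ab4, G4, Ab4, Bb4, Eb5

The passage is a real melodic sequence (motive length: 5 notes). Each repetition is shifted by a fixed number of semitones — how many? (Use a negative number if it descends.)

Taking 5-note groups, the heads are E5, D5, C5, Bb4, Ab4: the pattern moves down a 2nd.
E5 to D5 spans -2 semitones.

-2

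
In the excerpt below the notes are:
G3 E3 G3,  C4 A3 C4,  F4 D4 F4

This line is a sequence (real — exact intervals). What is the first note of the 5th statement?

The 3-note cells begin on G3, C4, F4 — each up a 4th from the last.
Continuing: Bb4 → Eb5. Statement 5 starts on Eb5.

Eb5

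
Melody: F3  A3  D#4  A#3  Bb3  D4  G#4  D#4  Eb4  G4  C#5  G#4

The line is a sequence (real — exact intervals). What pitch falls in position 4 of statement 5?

F#5

With 4-note cells, note 4 of each statement runs A#3, D#4, G#4.
Each moves up a 4th. Continuing: C#5 → F#5.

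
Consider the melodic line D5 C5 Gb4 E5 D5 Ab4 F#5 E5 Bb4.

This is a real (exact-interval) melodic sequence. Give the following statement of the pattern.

G#5 F#5 C5

Unit = 3 notes; the statements start on D5, E5, F#5, moving up a 2nd each time.
Statement 4 starts on G#5 and keeps the same exact contour: G#5 F#5 C5.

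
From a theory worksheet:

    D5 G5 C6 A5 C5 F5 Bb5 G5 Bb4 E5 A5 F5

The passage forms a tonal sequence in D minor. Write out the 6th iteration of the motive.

F4 Bb4 E5 C5

Unit = 4 notes; the statements start on D5, C5, Bb4, moving down a 2nd each time.
Extending down a 2nd: A4 → G4 → F4.
From F4 the diatonic shape gives F4 Bb4 E5 C5.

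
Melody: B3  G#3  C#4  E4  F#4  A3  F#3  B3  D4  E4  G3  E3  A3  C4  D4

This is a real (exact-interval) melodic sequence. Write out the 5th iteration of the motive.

With a 5-note motive the entries are B3, A3, G3, each down a 2nd from the previous.
Continuing the starts: F3 → Eb3.
So cell 5 is Eb3 C3 F3 Ab3 Bb3.

Eb3 C3 F3 Ab3 Bb3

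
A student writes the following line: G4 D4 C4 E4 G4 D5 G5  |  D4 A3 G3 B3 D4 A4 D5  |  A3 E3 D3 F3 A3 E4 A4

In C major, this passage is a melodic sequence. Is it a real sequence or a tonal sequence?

Every note is diatonic to C major.
Cell 1 has +4 semitones from note 3 to 4, but cell 3 has +3 — the interval quality changes while the contour stays the same, which is the hallmark of a tonal sequence.

tonal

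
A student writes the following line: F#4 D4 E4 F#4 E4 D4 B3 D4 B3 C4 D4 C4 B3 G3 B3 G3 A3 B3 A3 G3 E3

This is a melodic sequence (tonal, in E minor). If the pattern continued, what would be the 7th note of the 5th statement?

A2

Grouping in 7s, the 7th note of each cell is B3, G3, E3.
Carrying that down a 3rd forward: C3 → A2.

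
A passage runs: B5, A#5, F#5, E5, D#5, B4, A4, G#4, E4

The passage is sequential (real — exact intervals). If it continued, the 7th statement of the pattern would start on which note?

F2

Unit = 3 notes; the statements start on B5, E5, A4, moving down a 5th each time.
Continuing: D4 → G3 → C3 → F2. Statement 7 starts on F2.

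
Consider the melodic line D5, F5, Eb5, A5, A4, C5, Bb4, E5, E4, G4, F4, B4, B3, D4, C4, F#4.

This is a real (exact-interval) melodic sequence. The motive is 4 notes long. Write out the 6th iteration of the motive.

C#3 E3 D3 G#3

Unit = 4 notes; the statements start on D5, A4, E4, B3, moving down a 4th each time.
Carrying on: F#3 → C#3.
From C#3 the exact shape gives C#3 E3 D3 G#3.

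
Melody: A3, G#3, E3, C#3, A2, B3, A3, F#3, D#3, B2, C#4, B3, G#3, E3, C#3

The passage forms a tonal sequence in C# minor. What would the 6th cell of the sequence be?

Taking 5-note groups, the heads are A3, B3, C#4: the pattern moves up a 2nd.
Extending up a 2nd: D#4 → E4 → F#4.
Statement 6 starts on F#4 and keeps the same diatonic contour: F#4 E4 C#4 A3 F#3.

F#4 E4 C#4 A3 F#3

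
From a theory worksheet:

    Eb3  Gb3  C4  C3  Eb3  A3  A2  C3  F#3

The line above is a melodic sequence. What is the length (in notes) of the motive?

3

There are 9 notes; a 3-note unit gives 3 cells:
Eb3 Gb3 C4 | C3 Eb3 A3 | A2 C3 F#3
Each cell is the previous one down a 3rd — so the unit is 3 notes.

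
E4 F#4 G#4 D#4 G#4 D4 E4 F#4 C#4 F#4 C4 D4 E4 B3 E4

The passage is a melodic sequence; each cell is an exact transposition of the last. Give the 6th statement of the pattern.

Taking 5-note groups, the heads are E4, D4, C4: the pattern moves down a 2nd.
Extending down a 2nd: Bb3 → Ab3 → Gb3.
So cell 6 is Gb3 Ab3 Bb3 F3 Bb3.

Gb3 Ab3 Bb3 F3 Bb3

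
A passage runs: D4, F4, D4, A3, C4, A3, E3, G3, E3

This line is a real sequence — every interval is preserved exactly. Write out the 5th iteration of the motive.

F#2 A2 F#2

Taking 3-note groups, the heads are D4, A3, E3: the pattern moves down a 4th.
Carrying on: B2 → F#2.
From F#2 the exact shape gives F#2 A2 F#2.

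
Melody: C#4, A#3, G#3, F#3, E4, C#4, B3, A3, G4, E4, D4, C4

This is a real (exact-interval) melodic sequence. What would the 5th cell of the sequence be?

Db5 Bb4 Ab4 Gb4

Taking 4-note groups, the heads are C#4, E4, G4: the pattern moves up a 3rd.
Extending up a 3rd: Bb4 → Db5.
From Db5 the exact shape gives Db5 Bb4 Ab4 Gb4.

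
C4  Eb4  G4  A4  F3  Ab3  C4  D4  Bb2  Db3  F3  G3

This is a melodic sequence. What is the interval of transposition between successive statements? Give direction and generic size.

down a 5th

Taking 4-note groups, the heads are C4, F3, Bb2: the pattern moves down a 5th.
C4 to F3 is down a 5th.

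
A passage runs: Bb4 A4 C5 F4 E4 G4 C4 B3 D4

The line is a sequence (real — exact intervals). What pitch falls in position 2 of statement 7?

D#2

The unit is 3 notes. Position-2 pitches of the 3 shown cells: A4, E4, B3.
Each moves down a 4th. Continuing: F#3 → C#3 → G#2 → D#2.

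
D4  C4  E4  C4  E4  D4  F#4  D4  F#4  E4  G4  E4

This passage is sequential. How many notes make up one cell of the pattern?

12 notes total. Splitting into 3 groups of 4:
D4 C4 E4 C4 | E4 D4 F#4 D4 | F#4 E4 G4 E4
That's a consistent up a 2nd shift per cell, and no other grouping gives one.

4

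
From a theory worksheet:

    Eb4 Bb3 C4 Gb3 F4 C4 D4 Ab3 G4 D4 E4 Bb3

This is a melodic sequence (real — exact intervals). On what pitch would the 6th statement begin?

With a 4-note motive the entries are Eb4, F4, G4, each up a 2nd from the previous.
Continuing: A4 → B4 → C#5. Statement 6 starts on C#5.

C#5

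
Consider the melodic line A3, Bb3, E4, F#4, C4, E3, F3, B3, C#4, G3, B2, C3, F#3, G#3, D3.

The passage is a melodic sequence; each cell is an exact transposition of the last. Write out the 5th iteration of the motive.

Taking 5-note groups, the heads are A3, E3, B2: the pattern moves down a 4th.
Continuing the starts: F#2 → C#2.
From C#2 the exact shape gives C#2 D2 G#2 A#2 E2.

C#2 D2 G#2 A#2 E2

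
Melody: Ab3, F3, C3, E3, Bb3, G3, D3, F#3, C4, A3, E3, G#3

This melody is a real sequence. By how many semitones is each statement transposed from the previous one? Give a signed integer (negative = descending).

2

Unit = 4 notes; the statements start on Ab3, Bb3, C4, moving up a 2nd each time.
Ab3→Bb3 is 58 − 56 = 2 semitones.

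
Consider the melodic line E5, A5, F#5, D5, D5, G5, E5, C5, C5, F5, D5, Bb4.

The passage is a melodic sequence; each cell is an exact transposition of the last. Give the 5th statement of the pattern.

Ab4 Db5 Bb4 Gb4

Taking 4-note groups, the heads are E5, D5, C5: the pattern moves down a 2nd.
Carrying on: Bb4 → Ab4.
From Ab4 the exact shape gives Ab4 Db5 Bb4 Gb4.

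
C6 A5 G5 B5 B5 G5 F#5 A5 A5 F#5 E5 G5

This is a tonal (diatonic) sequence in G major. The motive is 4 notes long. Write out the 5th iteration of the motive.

F#5 D5 C5 E5

Unit = 4 notes; the statements start on C6, B5, A5, moving down a 2nd each time.
Carrying on: G5 → F#5.
So cell 5 is F#5 D5 C5 E5.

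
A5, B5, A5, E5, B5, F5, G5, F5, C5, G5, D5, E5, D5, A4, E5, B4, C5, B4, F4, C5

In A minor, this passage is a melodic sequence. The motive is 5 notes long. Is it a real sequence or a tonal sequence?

tonal

Every note is diatonic to A minor.
Cell 1 has +2 semitones from note 1 to 2, but cell 4 has +1 — the interval quality changes while the contour stays the same, which is the hallmark of a tonal sequence.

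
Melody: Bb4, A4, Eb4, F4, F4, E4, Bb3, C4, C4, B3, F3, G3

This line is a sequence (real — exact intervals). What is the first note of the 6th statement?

A2

The 4-note cells begin on Bb4, F4, C4 — each down a 4th from the last.
Extending the heads down a 4th: G3 → D3 → A2.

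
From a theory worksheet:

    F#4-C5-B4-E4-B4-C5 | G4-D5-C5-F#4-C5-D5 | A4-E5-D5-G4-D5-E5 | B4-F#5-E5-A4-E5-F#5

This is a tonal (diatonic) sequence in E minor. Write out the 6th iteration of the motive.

Unit = 6 notes; the statements start on F#4, G4, A4, B4, moving up a 2nd each time.
Carrying on: C5 → D5.
So cell 6 is D5 A5 G5 C5 G5 A5.

D5 A5 G5 C5 G5 A5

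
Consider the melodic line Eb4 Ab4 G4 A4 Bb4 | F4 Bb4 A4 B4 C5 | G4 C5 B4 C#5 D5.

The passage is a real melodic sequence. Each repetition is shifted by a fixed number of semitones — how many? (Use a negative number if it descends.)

2

Taking 5-note groups, the heads are Eb4, F4, G4: the pattern moves up a 2nd.
Eb4→F4 is 65 − 63 = 2 semitones.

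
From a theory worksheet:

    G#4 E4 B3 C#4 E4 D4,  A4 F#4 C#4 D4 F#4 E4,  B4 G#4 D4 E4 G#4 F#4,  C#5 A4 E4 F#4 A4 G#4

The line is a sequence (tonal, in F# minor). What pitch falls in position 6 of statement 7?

C#5

The unit is 6 notes. Position-6 pitches of the 4 shown cells: D4, E4, F#4, G#4.
Each moves up a 2nd. Continuing: A4 → B4 → C#5.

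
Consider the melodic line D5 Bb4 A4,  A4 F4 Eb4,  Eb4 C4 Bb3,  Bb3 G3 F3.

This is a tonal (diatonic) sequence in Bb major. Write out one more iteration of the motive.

Taking 3-note groups, the heads are D5, A4, Eb4, Bb3: the pattern moves down a 4th.
Statement 5 starts on F3 and keeps the same diatonic contour: F3 D3 C3.

F3 D3 C3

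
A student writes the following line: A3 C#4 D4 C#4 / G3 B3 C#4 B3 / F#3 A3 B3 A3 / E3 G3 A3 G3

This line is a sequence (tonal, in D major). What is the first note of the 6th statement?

Taking 4-note groups, the heads are A3, G3, F#3, E3: the pattern moves down a 2nd.
Continuing: D3 → C#3. Statement 6 starts on C#3.

C#3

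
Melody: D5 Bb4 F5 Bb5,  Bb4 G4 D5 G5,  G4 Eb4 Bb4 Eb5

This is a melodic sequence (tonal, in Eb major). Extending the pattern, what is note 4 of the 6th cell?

F4

With 4-note cells, note 4 of each statement runs Bb5, G5, Eb5.
Each moves down a 3rd. Continuing: C5 → Ab4 → F4.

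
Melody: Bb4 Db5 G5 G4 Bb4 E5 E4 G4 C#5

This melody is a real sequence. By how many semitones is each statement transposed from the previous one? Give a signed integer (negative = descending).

-3

Unit = 3 notes; the statements start on Bb4, G4, E4, moving down a 3rd each time.
Counting half-steps from Bb4 to G4: -3.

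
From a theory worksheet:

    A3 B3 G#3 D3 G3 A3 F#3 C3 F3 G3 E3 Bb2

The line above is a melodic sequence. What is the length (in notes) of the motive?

4

There are 12 notes; a 4-note unit gives 3 cells:
A3 B3 G#3 D3 | G3 A3 F#3 C3 | F3 G3 E3 Bb2
Every group is a transposition down a 2nd of the one before; no shorter unit works.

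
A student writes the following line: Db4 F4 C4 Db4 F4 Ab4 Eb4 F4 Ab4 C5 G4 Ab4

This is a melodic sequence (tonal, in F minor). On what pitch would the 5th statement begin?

Eb5

The 4-note cells begin on Db4, F4, Ab4 — each up a 3rd from the last.
Extending the heads up a 3rd: C5 → Eb5.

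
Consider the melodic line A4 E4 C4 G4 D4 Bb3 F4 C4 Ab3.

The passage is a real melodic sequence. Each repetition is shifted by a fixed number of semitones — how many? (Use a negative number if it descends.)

-2

Taking 3-note groups, the heads are A4, G4, F4: the pattern moves down a 2nd.
A4→G4 is 67 − 69 = -2 semitones.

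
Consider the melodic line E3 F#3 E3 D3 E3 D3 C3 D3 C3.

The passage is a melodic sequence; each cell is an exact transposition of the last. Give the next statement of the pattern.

Bb2 C3 Bb2

The 3-note cells begin on E3, D3, C3 — each down a 2nd from the last.
So cell 4 is Bb2 C3 Bb2.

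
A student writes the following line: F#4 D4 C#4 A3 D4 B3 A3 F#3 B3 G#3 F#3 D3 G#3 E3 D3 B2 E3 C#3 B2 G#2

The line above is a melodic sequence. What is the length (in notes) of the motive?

4

Try groups of 4 (5 cells in 20 notes):
F#4 D4 C#4 A3 | D4 B3 A3 F#3 | B3 G#3 F#3 D3 | G#3 E3 D3 B2 | E3 C#3 B2 G#2
Each cell is the previous one down a 3rd — so the unit is 4 notes.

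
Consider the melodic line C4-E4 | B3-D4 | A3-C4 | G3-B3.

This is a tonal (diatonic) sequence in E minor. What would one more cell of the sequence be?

Unit = 2 notes; the statements start on C4, B3, A3, G3, moving down a 2nd each time.
Statement 5 starts on F#3 and keeps the same diatonic contour: F#3 A3.

F#3 A3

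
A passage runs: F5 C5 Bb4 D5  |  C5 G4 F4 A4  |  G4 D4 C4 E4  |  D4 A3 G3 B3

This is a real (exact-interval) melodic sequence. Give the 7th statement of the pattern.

With a 4-note motive the entries are F5, C5, G4, D4, each down a 4th from the previous.
Carrying on: A3 → E3 → B2.
So cell 7 is B2 F#2 E2 G#2.

B2 F#2 E2 G#2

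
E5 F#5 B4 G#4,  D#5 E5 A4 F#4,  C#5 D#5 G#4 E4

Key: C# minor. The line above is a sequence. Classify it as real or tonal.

Every note is diatonic to C# minor.
Cell 1 has +2 semitones from note 1 to 2, but cell 2 has +1 — the interval quality changes while the contour stays the same, which is the hallmark of a tonal sequence.

tonal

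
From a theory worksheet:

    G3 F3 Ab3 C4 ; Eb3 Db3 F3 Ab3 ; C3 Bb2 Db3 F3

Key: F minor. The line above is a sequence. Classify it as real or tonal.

tonal

Every note is diatonic to F minor.
Cell 1 has +3 semitones from note 2 to 3, but cell 2 has +4 — the interval quality changes while the contour stays the same, which is the hallmark of a tonal sequence.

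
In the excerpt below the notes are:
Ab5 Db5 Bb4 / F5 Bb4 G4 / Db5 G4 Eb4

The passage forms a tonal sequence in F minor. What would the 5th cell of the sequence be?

G4 C4 Ab3

Taking 3-note groups, the heads are Ab5, F5, Db5: the pattern moves down a 3rd.
Continuing the starts: Bb4 → G4.
From G4 the diatonic shape gives G4 C4 Ab3.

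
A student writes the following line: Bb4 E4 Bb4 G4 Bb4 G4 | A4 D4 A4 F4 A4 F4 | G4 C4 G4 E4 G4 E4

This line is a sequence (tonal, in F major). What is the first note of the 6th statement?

D4

With a 6-note motive the entries are Bb4, A4, G4, each down a 2nd from the previous.
Continuing: F4 → E4 → D4. Statement 6 starts on D4.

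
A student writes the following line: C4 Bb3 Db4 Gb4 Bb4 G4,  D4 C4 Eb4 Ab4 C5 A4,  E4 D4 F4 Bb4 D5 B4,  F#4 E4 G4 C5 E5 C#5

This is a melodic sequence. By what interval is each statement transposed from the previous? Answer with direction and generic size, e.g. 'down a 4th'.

With a 6-note motive the entries are C4, D4, E4, F#4, each up a 2nd from the previous.
C4 to D4 is up a 2nd.

up a 2nd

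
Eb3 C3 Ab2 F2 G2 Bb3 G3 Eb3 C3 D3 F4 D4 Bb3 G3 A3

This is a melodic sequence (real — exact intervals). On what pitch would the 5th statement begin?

With a 5-note motive the entries are Eb3, Bb3, F4, each up a 5th from the previous.
Continuing: C5 → G5. Statement 5 starts on G5.

G5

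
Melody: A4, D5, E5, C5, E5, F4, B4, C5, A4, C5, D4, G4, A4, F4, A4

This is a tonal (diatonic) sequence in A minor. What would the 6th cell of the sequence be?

E3 A3 B3 G3 B3

Taking 5-note groups, the heads are A4, F4, D4: the pattern moves down a 3rd.
Carrying on: B3 → G3 → E3.
Statement 6 starts on E3 and keeps the same diatonic contour: E3 A3 B3 G3 B3.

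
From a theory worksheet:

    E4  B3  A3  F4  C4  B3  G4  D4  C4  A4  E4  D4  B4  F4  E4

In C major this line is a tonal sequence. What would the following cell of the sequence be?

Taking 3-note groups, the heads are E4, F4, G4, A4, B4: the pattern moves up a 2nd.
So cell 6 is C5 G4 F4.

C5 G4 F4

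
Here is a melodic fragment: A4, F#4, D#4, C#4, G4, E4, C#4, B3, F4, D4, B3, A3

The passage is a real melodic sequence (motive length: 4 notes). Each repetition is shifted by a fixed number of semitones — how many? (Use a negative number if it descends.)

-2

The 4-note cells begin on A4, G4, F4 — each down a 2nd from the last.
Counting half-steps from A4 to G4: -2.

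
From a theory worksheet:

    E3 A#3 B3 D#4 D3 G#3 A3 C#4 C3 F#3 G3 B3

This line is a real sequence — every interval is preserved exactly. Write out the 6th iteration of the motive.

Gb2 C3 Db3 F3

Unit = 4 notes; the statements start on E3, D3, C3, moving down a 2nd each time.
Continuing the starts: Bb2 → Ab2 → Gb2.
Statement 6 starts on Gb2 and keeps the same exact contour: Gb2 C3 Db3 F3.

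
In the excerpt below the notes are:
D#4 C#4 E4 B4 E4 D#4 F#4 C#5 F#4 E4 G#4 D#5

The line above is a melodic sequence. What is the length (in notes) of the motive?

There are 12 notes; a 4-note unit gives 3 cells:
D#4 C#4 E4 B4 | E4 D#4 F#4 C#5 | F#4 E4 G#4 D#5
That's a consistent up a 2nd shift per cell, and no other grouping gives one.

4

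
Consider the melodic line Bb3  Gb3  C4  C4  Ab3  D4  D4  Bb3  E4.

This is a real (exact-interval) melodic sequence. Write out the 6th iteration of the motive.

Unit = 3 notes; the statements start on Bb3, C4, D4, moving up a 2nd each time.
Extending up a 2nd: E4 → F#4 → G#4.
From G#4 the exact shape gives G#4 E4 A#4.

G#4 E4 A#4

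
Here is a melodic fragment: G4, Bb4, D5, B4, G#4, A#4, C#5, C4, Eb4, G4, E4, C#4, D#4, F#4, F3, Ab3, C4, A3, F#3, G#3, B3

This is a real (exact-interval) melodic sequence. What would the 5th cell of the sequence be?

The 7-note cells begin on G4, C4, F3 — each down a 5th from the last.
Carrying on: Bb2 → Eb2.
Statement 5 starts on Eb2 and keeps the same exact contour: Eb2 Gb2 Bb2 G2 E2 F#2 A2.

Eb2 Gb2 Bb2 G2 E2 F#2 A2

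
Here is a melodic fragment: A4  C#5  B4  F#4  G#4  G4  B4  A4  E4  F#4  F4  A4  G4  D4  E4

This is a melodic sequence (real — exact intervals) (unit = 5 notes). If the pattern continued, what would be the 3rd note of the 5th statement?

Grouping in 5s, the 3rd note of each cell is B4, A4, G4.
Extending down a 2nd: F4 → Eb4.

Eb4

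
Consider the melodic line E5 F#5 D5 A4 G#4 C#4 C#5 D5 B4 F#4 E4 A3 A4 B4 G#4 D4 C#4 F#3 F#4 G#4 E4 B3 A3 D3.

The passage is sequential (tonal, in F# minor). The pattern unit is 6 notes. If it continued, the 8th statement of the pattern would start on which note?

Unit = 6 notes; the statements start on E5, C#5, A4, F#4, moving down a 3rd each time.
Extending the heads down a 3rd: D4 → B3 → G#3 → E3.

E3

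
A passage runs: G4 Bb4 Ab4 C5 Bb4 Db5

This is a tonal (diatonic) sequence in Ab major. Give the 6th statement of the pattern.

The 2-note cells begin on G4, Ab4, Bb4 — each up a 2nd from the last.
Extending up a 2nd: C5 → Db5 → Eb5.
So cell 6 is Eb5 G5.

Eb5 G5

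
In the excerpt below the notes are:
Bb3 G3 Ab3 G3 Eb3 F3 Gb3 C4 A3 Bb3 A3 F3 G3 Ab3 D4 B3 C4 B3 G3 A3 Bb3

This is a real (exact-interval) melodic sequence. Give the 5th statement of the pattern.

F#4 D#4 E4 D#4 B3 C#4 D4

The 7-note cells begin on Bb3, C4, D4 — each up a 2nd from the last.
Continuing the starts: E4 → F#4.
From F#4 the exact shape gives F#4 D#4 E4 D#4 B3 C#4 D4.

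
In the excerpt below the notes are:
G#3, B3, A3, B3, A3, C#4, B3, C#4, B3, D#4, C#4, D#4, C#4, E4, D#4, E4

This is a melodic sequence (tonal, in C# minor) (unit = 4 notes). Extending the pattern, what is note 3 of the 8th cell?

Grouping in 4s, the 3rd note of each cell is A3, B3, C#4, D#4.
Each moves up a 2nd. Continuing: E4 → F#4 → G#4 → A4.

A4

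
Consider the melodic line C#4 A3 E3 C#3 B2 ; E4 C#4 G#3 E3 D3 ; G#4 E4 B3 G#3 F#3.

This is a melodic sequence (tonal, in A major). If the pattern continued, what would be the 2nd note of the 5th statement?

B4

Grouping in 5s, the 2nd note of each cell is A3, C#4, E4.
Extending up a 3rd: G#4 → B4.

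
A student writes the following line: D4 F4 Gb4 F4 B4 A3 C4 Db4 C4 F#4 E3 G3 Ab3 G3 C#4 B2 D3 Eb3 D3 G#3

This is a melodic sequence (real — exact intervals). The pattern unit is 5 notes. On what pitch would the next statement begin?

The 5-note cells begin on D4, A3, E3, B2 — each down a 4th from the last.
One more step down a 4th gives F#2.

F#2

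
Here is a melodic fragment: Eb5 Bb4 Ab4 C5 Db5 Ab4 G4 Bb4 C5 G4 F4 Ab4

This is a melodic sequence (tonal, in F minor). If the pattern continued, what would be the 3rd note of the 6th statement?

With 4-note cells, note 3 of each statement runs Ab4, G4, F4.
Extending down a 2nd: Eb4 → Db4 → C4.

C4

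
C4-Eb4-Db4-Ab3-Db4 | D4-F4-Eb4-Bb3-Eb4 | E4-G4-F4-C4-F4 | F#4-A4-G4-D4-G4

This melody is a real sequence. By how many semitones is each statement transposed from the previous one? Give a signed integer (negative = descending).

Unit = 5 notes; the statements start on C4, D4, E4, F#4, moving up a 2nd each time.
C4 to D4 spans +2 semitones.

2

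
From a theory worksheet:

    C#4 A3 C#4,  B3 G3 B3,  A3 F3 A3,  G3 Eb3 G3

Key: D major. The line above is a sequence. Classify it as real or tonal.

real

Each cell has the same semitone pattern (-4, 4) — intervals are preserved exactly.
And F3 lies outside D major, so the sequence is real rather than tonal.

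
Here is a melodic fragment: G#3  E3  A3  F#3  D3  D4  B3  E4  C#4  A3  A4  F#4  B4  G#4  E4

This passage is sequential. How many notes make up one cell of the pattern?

There are 15 notes; a 5-note unit gives 3 cells:
G#3 E3 A3 F#3 D3 | D4 B3 E4 C#4 A3 | A4 F#4 B4 G#4 E4
That's a consistent up a 5th shift per cell, and no other grouping gives one.

5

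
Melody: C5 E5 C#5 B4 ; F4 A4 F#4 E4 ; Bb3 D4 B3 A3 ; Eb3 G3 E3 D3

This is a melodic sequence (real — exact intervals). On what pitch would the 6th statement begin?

With a 4-note motive the entries are C5, F4, Bb3, Eb3, each down a 5th from the previous.
Continuing: Ab2 → Db2. Statement 6 starts on Db2.

Db2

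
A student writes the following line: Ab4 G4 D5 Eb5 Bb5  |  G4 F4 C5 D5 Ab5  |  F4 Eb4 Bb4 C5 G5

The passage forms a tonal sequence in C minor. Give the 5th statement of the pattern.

Unit = 5 notes; the statements start on Ab4, G4, F4, moving down a 2nd each time.
Carrying on: Eb4 → D4.
So cell 5 is D4 C4 G4 Ab4 Eb5.

D4 C4 G4 Ab4 Eb5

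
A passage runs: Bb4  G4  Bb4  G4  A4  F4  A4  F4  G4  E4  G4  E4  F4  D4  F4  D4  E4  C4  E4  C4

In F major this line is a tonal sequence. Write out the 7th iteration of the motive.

C4 A3 C4 A3

The 4-note cells begin on Bb4, A4, G4, F4, E4 — each down a 2nd from the last.
Continuing the starts: D4 → C4.
So cell 7 is C4 A3 C4 A3.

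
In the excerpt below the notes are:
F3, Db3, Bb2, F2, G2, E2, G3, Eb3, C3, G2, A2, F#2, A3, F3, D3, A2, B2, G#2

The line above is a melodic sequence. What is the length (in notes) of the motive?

18 notes total. Splitting into 3 groups of 6:
F3 Db3 Bb2 F2 G2 E2 | G3 Eb3 C3 G2 A2 F#2 | A3 F3 D3 A2 B2 G#2
That's a consistent up a 2nd shift per cell, and no other grouping gives one.

6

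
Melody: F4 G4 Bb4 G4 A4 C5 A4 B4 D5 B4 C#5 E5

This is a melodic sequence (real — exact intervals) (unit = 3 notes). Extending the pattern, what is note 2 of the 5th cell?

D#5

Grouping in 3s, the 2nd note of each cell is G4, A4, B4, C#5.
One more up a 2nd gives D#5.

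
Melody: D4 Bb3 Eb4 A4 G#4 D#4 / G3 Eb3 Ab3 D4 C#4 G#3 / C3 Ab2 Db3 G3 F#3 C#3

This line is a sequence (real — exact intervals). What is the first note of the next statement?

With a 6-note motive the entries are D4, G3, C3, each down a 5th from the previous.
One more step down a 5th gives F2.

F2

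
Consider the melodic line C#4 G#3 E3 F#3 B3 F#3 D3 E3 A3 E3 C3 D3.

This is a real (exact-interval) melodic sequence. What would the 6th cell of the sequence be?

Eb3 Bb2 Gb2 Ab2

Unit = 4 notes; the statements start on C#4, B3, A3, moving down a 2nd each time.
Extending down a 2nd: G3 → F3 → Eb3.
Statement 6 starts on Eb3 and keeps the same exact contour: Eb3 Bb2 Gb2 Ab2.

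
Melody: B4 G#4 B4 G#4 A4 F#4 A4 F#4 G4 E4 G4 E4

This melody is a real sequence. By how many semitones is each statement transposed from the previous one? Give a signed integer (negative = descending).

The 4-note cells begin on B4, A4, G4 — each down a 2nd from the last.
B4 to A4 spans -2 semitones.

-2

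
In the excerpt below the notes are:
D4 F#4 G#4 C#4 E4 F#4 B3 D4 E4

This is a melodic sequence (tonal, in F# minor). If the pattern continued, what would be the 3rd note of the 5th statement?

The unit is 3 notes. Position-3 pitches of the 3 shown cells: G#4, F#4, E4.
Each moves down a 2nd. Continuing: D4 → C#4.

C#4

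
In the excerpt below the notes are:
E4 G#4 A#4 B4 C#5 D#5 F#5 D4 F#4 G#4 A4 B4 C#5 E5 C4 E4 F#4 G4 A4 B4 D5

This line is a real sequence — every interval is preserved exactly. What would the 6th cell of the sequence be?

Gb3 Bb3 C4 Db4 Eb4 F4 Ab4

The 7-note cells begin on E4, D4, C4 — each down a 2nd from the last.
Continuing the starts: Bb3 → Ab3 → Gb3.
So cell 6 is Gb3 Bb3 C4 Db4 Eb4 F4 Ab4.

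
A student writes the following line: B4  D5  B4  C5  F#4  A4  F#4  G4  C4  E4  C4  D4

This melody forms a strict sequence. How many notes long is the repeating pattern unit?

4

There are 12 notes; a 4-note unit gives 3 cells:
B4 D5 B4 C5 | F#4 A4 F#4 G4 | C4 E4 C4 D4
Each cell is the previous one down a 4th — so the unit is 4 notes.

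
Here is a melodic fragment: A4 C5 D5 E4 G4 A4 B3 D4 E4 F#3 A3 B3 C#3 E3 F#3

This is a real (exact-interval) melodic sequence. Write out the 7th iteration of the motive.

D#2 F#2 G#2

Unit = 3 notes; the statements start on A4, E4, B3, F#3, C#3, moving down a 4th each time.
Carrying on: G#2 → D#2.
So cell 7 is D#2 F#2 G#2.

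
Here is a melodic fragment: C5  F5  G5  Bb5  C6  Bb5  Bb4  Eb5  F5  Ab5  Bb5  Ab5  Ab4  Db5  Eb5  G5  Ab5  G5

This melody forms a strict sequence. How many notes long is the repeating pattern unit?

There are 18 notes; a 6-note unit gives 3 cells:
C5 F5 G5 Bb5 C6 Bb5 | Bb4 Eb5 F5 Ab5 Bb5 Ab5 | Ab4 Db5 Eb5 G5 Ab5 G5
Every group is a transposition down a 2nd of the one before; no shorter unit works.

6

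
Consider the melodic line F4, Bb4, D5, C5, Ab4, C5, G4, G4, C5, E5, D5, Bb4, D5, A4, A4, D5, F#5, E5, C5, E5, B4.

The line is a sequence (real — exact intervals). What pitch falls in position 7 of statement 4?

C#5

Grouping in 7s, the 7th note of each cell is G4, A4, B4.
From B4, up a 2nd gives C#5.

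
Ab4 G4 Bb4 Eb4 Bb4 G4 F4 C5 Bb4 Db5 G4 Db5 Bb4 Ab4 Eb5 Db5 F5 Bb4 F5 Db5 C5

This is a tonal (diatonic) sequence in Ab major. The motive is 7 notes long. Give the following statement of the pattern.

G5 F5 Ab5 Db5 Ab5 F5 Eb5

With a 7-note motive the entries are Ab4, C5, Eb5, each up a 3rd from the previous.
So cell 4 is G5 F5 Ab5 Db5 Ab5 F5 Eb5.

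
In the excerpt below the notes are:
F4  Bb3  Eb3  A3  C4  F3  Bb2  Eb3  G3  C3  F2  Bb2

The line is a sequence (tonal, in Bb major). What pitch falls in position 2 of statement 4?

G2

Grouping in 4s, the 2nd note of each cell is Bb3, F3, C3.
Each moves down a 4th; the next is G2.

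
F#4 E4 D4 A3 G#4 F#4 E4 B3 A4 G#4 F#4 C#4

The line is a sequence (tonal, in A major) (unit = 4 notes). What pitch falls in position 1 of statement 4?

Grouping in 4s, the 1st note of each cell is F#4, G#4, A4.
One more up a 2nd gives B4.

B4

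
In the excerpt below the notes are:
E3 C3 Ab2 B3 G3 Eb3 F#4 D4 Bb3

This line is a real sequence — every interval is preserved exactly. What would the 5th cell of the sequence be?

The 3-note cells begin on E3, B3, F#4 — each up a 5th from the last.
Extending up a 5th: C#5 → G#5.
Statement 5 starts on G#5 and keeps the same exact contour: G#5 E5 C5.

G#5 E5 C5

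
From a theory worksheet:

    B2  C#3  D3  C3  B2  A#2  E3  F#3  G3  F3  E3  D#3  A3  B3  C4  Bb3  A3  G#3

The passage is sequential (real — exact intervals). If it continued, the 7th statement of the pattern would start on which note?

Taking 6-note groups, the heads are B2, E3, A3: the pattern moves up a 4th.
Continuing: D4 → G4 → C5 → F5. Statement 7 starts on F5.

F5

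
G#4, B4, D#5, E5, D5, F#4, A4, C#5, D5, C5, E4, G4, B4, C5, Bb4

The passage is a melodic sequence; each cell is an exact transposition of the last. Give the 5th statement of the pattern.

Taking 5-note groups, the heads are G#4, F#4, E4: the pattern moves down a 2nd.
Extending down a 2nd: D4 → C4.
From C4 the exact shape gives C4 Eb4 G4 Ab4 Gb4.

C4 Eb4 G4 Ab4 Gb4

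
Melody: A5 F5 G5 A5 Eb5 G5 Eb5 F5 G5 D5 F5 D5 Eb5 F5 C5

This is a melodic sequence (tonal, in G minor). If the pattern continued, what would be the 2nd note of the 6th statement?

A4

Grouping in 5s, the 2nd note of each cell is F5, Eb5, D5.
Carrying that down a 2nd forward: C5 → Bb4 → A4.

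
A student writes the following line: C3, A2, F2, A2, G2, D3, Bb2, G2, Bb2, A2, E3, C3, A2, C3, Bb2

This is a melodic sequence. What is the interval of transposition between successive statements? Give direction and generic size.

up a 2nd

Taking 5-note groups, the heads are C3, D3, E3: the pattern moves up a 2nd.
From C3 to D3: up a 2nd.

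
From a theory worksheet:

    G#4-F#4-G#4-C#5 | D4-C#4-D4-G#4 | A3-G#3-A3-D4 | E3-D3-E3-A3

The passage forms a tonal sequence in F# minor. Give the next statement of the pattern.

B2 A2 B2 E3

Unit = 4 notes; the statements start on G#4, D4, A3, E3, moving down a 4th each time.
From B2 the diatonic shape gives B2 A2 B2 E3.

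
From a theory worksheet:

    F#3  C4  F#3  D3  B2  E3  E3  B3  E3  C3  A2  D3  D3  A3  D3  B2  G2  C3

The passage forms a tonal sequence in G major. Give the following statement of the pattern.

C3 G3 C3 A2 F#2 B2

With a 6-note motive the entries are F#3, E3, D3, each down a 2nd from the previous.
Statement 4 starts on C3 and keeps the same diatonic contour: C3 G3 C3 A2 F#2 B2.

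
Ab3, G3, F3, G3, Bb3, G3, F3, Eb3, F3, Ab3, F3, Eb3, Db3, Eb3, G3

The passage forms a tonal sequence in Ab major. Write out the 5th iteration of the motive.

Db3 C3 Bb2 C3 Eb3

Taking 5-note groups, the heads are Ab3, G3, F3: the pattern moves down a 2nd.
Carrying on: Eb3 → Db3.
From Db3 the diatonic shape gives Db3 C3 Bb2 C3 Eb3.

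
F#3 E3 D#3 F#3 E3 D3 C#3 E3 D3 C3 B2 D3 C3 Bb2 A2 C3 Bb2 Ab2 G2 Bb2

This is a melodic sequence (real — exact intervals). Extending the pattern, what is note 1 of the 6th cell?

Ab2

Grouping in 4s, the 1st note of each cell is F#3, E3, D3, C3, Bb2.
From Bb2, down a 2nd gives Ab2.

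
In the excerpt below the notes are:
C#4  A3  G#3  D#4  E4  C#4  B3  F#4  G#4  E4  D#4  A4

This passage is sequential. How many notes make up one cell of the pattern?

There are 12 notes; a 4-note unit gives 3 cells:
C#4 A3 G#3 D#4 | E4 C#4 B3 F#4 | G#4 E4 D#4 A4
Each cell is the previous one up a 3rd — so the unit is 4 notes.

4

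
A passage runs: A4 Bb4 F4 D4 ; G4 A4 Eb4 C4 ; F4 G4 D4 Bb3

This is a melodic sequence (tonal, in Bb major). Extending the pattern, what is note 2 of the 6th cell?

With 4-note cells, note 2 of each statement runs Bb4, A4, G4.
Carrying that down a 2nd forward: F4 → Eb4 → D4.

D4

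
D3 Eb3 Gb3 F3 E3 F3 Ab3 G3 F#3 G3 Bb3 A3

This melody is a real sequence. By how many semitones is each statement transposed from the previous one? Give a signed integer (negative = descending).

With a 4-note motive the entries are D3, E3, F#3, each up a 2nd from the previous.
D3→E3 is 52 − 50 = 2 semitones.

2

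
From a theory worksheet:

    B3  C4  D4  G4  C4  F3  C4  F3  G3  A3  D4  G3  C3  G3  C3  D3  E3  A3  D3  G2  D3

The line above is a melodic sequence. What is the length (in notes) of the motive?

Try groups of 7 (3 cells in 21 notes):
B3 C4 D4 G4 C4 F3 C4 | F3 G3 A3 D4 G3 C3 G3 | C3 D3 E3 A3 D3 G2 D3
That's a consistent down a 4th shift per cell, and no other grouping gives one.

7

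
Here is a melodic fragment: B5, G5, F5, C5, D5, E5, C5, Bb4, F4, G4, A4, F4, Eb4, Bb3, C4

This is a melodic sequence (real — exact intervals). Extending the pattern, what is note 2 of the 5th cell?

Eb3

Grouping in 5s, the 2nd note of each cell is G5, C5, F4.
Extending down a 5th: Bb3 → Eb3.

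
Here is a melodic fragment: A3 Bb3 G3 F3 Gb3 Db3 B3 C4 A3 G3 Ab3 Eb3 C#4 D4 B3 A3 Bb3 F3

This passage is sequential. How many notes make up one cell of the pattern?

6

18 notes total. Splitting into 3 groups of 6:
A3 Bb3 G3 F3 Gb3 Db3 | B3 C4 A3 G3 Ab3 Eb3 | C#4 D4 B3 A3 Bb3 F3
Every group is a transposition up a 2nd of the one before; no shorter unit works.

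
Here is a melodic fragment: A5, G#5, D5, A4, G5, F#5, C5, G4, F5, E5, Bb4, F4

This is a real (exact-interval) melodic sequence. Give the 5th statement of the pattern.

Db5 C5 Gb4 Db4

Unit = 4 notes; the statements start on A5, G5, F5, moving down a 2nd each time.
Continuing the starts: Eb5 → Db5.
Statement 5 starts on Db5 and keeps the same exact contour: Db5 C5 Gb4 Db4.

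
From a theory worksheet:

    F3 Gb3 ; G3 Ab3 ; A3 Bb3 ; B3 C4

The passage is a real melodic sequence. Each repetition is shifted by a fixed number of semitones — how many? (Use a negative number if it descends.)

2

Unit = 2 notes; the statements start on F3, G3, A3, B3, moving up a 2nd each time.
Counting half-steps from F3 to G3: 2.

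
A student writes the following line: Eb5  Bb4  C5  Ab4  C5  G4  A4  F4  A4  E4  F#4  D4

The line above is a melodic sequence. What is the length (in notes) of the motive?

Try groups of 4 (3 cells in 12 notes):
Eb5 Bb4 C5 Ab4 | C5 G4 A4 F4 | A4 E4 F#4 D4
Every group is a transposition down a 3rd of the one before; no shorter unit works.

4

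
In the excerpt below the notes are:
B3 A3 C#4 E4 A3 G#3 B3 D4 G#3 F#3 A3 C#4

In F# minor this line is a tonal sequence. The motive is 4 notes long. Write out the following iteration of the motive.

F#3 E3 G#3 B3

Unit = 4 notes; the statements start on B3, A3, G#3, moving down a 2nd each time.
From F#3 the diatonic shape gives F#3 E3 G#3 B3.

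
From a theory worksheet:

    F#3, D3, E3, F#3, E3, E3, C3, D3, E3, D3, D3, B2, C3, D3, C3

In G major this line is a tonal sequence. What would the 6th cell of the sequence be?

A2 F#2 G2 A2 G2

Unit = 5 notes; the statements start on F#3, E3, D3, moving down a 2nd each time.
Continuing the starts: C3 → B2 → A2.
From A2 the diatonic shape gives A2 F#2 G2 A2 G2.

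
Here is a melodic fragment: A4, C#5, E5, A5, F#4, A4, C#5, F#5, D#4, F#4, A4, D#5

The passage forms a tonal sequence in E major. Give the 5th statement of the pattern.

G#3 B3 D#4 G#4

Taking 4-note groups, the heads are A4, F#4, D#4: the pattern moves down a 3rd.
Extending down a 3rd: B3 → G#3.
Statement 5 starts on G#3 and keeps the same diatonic contour: G#3 B3 D#4 G#4.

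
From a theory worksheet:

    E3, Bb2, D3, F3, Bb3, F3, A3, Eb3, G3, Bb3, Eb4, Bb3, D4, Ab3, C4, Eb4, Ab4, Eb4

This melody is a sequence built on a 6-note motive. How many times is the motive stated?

18 notes in groups of 6 gives 18/6 = 3 statements.
Starts: E3, A3, D4 — each up a 4th.

3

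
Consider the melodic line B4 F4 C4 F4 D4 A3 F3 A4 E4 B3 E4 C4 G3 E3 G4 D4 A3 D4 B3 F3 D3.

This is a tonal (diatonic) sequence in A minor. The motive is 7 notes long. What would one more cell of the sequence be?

F4 C4 G3 C4 A3 E3 C3

Unit = 7 notes; the statements start on B4, A4, G4, moving down a 2nd each time.
Statement 4 starts on F4 and keeps the same diatonic contour: F4 C4 G3 C4 A3 E3 C3.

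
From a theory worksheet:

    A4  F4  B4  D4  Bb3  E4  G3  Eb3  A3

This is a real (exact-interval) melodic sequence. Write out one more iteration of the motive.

C3 Ab2 D3

The 3-note cells begin on A4, D4, G3 — each down a 5th from the last.
Statement 4 starts on C3 and keeps the same exact contour: C3 Ab2 D3.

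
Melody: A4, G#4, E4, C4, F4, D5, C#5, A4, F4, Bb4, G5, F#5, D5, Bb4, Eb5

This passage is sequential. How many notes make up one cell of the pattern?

There are 15 notes; a 5-note unit gives 3 cells:
A4 G#4 E4 C4 F4 | D5 C#5 A4 F4 Bb4 | G5 F#5 D5 Bb4 Eb5
Every group is a transposition up a 4th of the one before; no shorter unit works.

5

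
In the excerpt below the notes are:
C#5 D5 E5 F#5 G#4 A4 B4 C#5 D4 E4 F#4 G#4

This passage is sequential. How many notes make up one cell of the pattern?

4

12 notes total. Splitting into 3 groups of 4:
C#5 D5 E5 F#5 | G#4 A4 B4 C#5 | D4 E4 F#4 G#4
Each cell is the previous one down a 4th — so the unit is 4 notes.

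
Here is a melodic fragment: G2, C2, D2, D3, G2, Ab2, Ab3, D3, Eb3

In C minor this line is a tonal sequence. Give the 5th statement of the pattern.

Unit = 3 notes; the statements start on G2, D3, Ab3, moving up a 5th each time.
Extending up a 5th: Eb4 → Bb4.
Statement 5 starts on Bb4 and keeps the same diatonic contour: Bb4 Eb4 F4.

Bb4 Eb4 F4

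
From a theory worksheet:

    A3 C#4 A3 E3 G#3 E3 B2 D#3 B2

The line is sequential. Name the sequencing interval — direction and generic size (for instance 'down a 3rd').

down a 4th

Taking 3-note groups, the heads are A3, E3, B2: the pattern moves down a 4th.
A3 to E3 is down a 4th.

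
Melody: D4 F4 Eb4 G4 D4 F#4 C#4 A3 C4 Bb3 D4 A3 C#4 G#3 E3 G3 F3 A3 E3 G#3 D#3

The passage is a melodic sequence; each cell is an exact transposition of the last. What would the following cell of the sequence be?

With a 7-note motive the entries are D4, A3, E3, each down a 4th from the previous.
From B2 the exact shape gives B2 D3 C3 E3 B2 D#3 A#2.

B2 D3 C3 E3 B2 D#3 A#2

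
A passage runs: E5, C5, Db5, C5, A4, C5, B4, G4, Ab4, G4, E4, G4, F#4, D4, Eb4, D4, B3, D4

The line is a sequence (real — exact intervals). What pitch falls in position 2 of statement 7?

F#2

Grouping in 6s, the 2nd note of each cell is C5, G4, D4.
Carrying that down a 4th forward: A3 → E3 → B2 → F#2.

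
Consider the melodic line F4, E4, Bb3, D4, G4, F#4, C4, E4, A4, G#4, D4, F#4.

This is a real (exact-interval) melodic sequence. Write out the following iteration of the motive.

B4 A#4 E4 G#4

Taking 4-note groups, the heads are F4, G4, A4: the pattern moves up a 2nd.
Statement 4 starts on B4 and keeps the same exact contour: B4 A#4 E4 G#4.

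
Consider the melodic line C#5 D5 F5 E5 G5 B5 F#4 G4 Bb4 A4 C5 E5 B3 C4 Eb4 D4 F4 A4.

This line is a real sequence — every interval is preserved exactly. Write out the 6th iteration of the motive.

D2 Eb2 Gb2 F2 Ab2 C3

The 6-note cells begin on C#5, F#4, B3 — each down a 5th from the last.
Extending down a 5th: E3 → A2 → D2.
So cell 6 is D2 Eb2 Gb2 F2 Ab2 C3.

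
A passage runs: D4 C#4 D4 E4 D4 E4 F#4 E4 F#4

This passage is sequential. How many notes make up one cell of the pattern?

9 notes total. Splitting into 3 groups of 3:
D4 C#4 D4 | E4 D4 E4 | F#4 E4 F#4
That's a consistent up a 2nd shift per cell, and no other grouping gives one.

3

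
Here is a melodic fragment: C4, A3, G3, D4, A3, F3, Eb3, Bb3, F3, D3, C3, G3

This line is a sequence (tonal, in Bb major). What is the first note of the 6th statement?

G2

The 4-note cells begin on C4, A3, F3 — each down a 3rd from the last.
Continuing: D3 → Bb2 → G2. Statement 6 starts on G2.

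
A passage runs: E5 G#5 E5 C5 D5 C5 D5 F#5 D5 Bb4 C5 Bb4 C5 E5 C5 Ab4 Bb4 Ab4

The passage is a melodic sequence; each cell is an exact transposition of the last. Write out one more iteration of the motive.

Bb4 D5 Bb4 Gb4 Ab4 Gb4

With a 6-note motive the entries are E5, D5, C5, each down a 2nd from the previous.
Statement 4 starts on Bb4 and keeps the same exact contour: Bb4 D5 Bb4 Gb4 Ab4 Gb4.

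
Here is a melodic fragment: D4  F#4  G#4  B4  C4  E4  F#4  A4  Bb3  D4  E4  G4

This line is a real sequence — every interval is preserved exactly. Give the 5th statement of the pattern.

Gb3 Bb3 C4 Eb4

Taking 4-note groups, the heads are D4, C4, Bb3: the pattern moves down a 2nd.
Extending down a 2nd: Ab3 → Gb3.
So cell 5 is Gb3 Bb3 C4 Eb4.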